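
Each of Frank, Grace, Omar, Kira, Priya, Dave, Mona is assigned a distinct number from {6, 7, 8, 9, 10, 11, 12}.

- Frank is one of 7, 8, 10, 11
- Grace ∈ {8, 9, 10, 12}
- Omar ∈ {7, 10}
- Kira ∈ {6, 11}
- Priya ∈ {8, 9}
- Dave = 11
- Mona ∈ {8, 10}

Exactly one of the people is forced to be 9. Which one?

Priya

Dave has just one choice, so Dave = 11. Strike 11 from Frank, Kira.
Kira's domain is down to {6}, so Kira = 6.
The 5 still-open variables together cover exactly {7, 8, 9, 10, 12} — 5 values for 5 variables — and 12 appears only in Grace's list, so Grace = 12.
The 4 still-open variables together cover exactly {7, 8, 9, 10} — 4 values for 4 variables — and 9 appears only in Priya's list, so Priya = 9.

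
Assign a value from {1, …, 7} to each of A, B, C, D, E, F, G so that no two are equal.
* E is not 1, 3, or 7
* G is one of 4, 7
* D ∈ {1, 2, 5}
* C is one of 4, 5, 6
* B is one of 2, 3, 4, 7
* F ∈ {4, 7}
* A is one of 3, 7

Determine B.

2

The 7 variables together cover exactly {1, 2, 3, 4, 5, 6, 7} — 7 values for 7 variables — and 1 appears only in D's list, so D = 1.
F and G share exactly the 2 values {4, 7}; by pigeonhole those values go to them, so strike 4, 7 from A, B, C, E.
A must be 3 (only option left). Eliminate 3 elsewhere: B.
So B = 2.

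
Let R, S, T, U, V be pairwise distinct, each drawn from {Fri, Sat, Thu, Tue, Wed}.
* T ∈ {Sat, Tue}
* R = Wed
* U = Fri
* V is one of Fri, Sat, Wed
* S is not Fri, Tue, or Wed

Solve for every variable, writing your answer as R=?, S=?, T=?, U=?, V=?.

R's domain is down to {Wed}, so R = Wed. So V can't be Wed.
U must be Fri (only option left). So V can't be Fri.
That leaves V = Sat. So S, T can't be Sat.
S's domain is down to {Thu}, so S = Thu.
T has just one choice, so T = Tue.

R=Wed, S=Thu, T=Tue, U=Fri, V=Sat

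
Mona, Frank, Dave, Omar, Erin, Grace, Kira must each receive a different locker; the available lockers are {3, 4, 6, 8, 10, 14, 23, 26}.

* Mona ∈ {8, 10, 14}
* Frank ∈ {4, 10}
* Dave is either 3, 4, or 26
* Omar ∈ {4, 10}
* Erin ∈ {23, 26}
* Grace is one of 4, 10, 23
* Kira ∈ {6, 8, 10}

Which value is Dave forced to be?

3

Frank and Omar share exactly the 2 values {4, 10}; by pigeonhole those values go to them, so strike 4, 10 from Mona, Dave, Grace, Kira.
Grace must be 23 (only option left). Eliminate 23 elsewhere: Erin.
That leaves Erin = 26. Strike 26 from Dave.
So Dave = 3.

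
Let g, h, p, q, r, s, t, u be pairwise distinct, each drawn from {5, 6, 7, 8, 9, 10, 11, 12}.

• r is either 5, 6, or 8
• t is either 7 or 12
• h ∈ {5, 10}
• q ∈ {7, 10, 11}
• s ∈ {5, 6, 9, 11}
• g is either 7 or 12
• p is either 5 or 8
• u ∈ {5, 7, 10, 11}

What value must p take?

The 8 variables together cover exactly {5, 6, 7, 8, 9, 10, 11, 12} — 8 values for 8 variables — and 9 appears only in s's list, so s = 9.
Among the 7 still-open variables, 6 fits only r (and all 7 values in {5, 6, 7, 8, 10, 11, 12} must be used), so r = 6.
Among the 6 still-open variables, 8 fits only p (and all 6 values in {5, 7, 8, 10, 11, 12} must be used), so p = 8.

8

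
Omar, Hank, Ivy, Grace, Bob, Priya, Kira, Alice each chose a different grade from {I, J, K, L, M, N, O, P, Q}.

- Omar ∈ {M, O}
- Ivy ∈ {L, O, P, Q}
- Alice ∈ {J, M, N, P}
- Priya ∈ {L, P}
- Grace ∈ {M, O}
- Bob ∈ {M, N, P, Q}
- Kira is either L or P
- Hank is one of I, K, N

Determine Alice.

The 2 variables Omar and Grace are confined to {M, O}, which locks those values in; drop them from Ivy, Bob, Alice.
The 2 variables Priya and Kira are confined to {L, P}, which locks those values in; drop them from Ivy, Bob, Alice.
Ivy must be Q (only option left). Strike Q from Bob.
That leaves Bob = N. Remove N from Hank, Alice.
So Alice = J.

J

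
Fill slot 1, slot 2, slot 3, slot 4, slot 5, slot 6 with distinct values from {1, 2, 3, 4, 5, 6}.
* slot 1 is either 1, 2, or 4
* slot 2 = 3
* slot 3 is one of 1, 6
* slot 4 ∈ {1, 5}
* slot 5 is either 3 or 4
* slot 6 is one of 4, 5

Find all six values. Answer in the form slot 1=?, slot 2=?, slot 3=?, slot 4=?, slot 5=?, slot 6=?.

slot 1=2, slot 2=3, slot 3=6, slot 4=1, slot 5=4, slot 6=5

slot 2 has just one choice, so slot 2 = 3. Remove 3 from slot 5.
slot 5 must be 4 (only option left). So slot 1, slot 6 can't be 4.
That leaves slot 6 = 5. Strike 5 from slot 4.
slot 4's domain is down to {1}, so slot 4 = 1. Strike 1 from slot 1, slot 3.
slot 1 has just one choice, so slot 1 = 2.
slot 3 must be 6 (only option left).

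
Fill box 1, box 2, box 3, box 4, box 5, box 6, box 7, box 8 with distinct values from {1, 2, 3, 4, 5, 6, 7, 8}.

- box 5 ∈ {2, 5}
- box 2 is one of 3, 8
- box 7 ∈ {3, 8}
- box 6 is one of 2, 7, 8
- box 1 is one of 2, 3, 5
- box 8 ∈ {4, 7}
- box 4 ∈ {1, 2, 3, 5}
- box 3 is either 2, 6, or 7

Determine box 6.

7

Among the 8 variables, 1 fits only box 4 (and all 8 values in {1, 2, 3, 4, 5, 6, 7, 8} must be used), so box 4 = 1.
Among the 7 still-open variables, 4 fits only box 8 (and all 7 values in {2, 3, 4, 5, 6, 7, 8} must be used), so box 8 = 4.
Among the 6 still-open variables, 6 fits only box 3 (and all 6 values in {2, 3, 5, 6, 7, 8} must be used), so box 3 = 6.
The 5 still-open variables draw from only 5 values {2, 3, 5, 7, 8}, so each is used; only box 6 can be 7, hence box 6 = 7.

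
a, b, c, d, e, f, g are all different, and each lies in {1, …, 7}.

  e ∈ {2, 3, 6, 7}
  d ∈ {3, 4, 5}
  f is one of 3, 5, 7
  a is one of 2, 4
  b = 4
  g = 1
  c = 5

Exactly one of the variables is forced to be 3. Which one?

b must be 4 (only option left). Remove 4 from a, d.
c's domain is down to {5}, so c = 5. Strike 5 from d, f.
So 3 goes to d.

d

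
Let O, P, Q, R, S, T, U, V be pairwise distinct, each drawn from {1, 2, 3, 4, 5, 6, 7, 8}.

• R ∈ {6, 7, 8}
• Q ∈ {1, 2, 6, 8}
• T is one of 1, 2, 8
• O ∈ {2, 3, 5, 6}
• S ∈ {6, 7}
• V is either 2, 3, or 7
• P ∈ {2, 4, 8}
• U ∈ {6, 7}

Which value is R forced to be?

8

The 8 variables draw from only 8 values {1, 2, 3, 4, 5, 6, 7, 8}, so each is used; only P can be 4, hence P = 4.
The 7 still-open variables together cover exactly {1, 2, 3, 5, 6, 7, 8} — 7 values for 7 variables — and 5 appears only in O's list, so O = 5.
Among the 6 still-open variables, 3 fits only V (and all 6 values in {1, 2, 3, 6, 7, 8} must be used), so V = 3.
S and U between them cover only {6, 7} — a naked pair. Remove those values from Q, R.
So R = 8.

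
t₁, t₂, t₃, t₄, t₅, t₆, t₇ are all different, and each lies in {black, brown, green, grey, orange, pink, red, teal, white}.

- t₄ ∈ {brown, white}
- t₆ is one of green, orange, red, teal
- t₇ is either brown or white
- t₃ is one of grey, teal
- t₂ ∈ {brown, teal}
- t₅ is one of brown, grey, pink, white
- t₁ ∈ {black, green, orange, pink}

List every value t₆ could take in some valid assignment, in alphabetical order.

t₄ and t₇ share exactly the 2 values {brown, white}; by pigeonhole those values go to them, so strike brown, white from t₂, t₅.
t₂ has just one choice, so t₂ = teal. Strike teal from t₃, t₆.
t₃ has just one choice, so t₃ = grey. Eliminate grey elsewhere: t₅.
t₅ must be pink (only option left). Eliminate pink elsewhere: t₁.
No further eliminations apply; t₆ can still be any of green, orange, red.

green, orange, red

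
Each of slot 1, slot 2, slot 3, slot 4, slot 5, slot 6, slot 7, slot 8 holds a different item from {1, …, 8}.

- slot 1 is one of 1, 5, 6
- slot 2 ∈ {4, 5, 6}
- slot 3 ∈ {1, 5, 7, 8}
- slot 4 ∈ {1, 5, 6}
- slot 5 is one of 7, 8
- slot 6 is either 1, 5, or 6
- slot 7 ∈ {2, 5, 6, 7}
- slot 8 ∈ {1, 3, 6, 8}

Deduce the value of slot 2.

4

The 8 variables together cover exactly {1, 2, 3, 4, 5, 6, 7, 8} — 8 values for 8 variables — and 2 appears only in slot 7's list, so slot 7 = 2.
The 7 still-open variables draw from only 7 values {1, 3, 4, 5, 6, 7, 8}, so each is used; only slot 8 can be 3, hence slot 8 = 3.
The 6 still-open variables draw from only 6 values {1, 4, 5, 6, 7, 8}, so each is used; only slot 2 can be 4, hence slot 2 = 4.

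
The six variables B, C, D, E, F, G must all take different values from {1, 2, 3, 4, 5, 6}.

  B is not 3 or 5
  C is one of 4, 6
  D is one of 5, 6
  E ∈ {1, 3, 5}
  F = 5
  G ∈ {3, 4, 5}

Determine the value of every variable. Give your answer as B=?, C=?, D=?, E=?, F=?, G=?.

F must be 5 (only option left). Strike 5 from D, E, G.
D's domain is down to {6}, so D = 6. Strike 6 from B, C.
That leaves C = 4. Strike 4 from B, G.
G has just one choice, so G = 3. Strike 3 from E.
E must be 1 (only option left). Strike 1 from B.
That leaves B = 2.

B=2, C=4, D=6, E=1, F=5, G=3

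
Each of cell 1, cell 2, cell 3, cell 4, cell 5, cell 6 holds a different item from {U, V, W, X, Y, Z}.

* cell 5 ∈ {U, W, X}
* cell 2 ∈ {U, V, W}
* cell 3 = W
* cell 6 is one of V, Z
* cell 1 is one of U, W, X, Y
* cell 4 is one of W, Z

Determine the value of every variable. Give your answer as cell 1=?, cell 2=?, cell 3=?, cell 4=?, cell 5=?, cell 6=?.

cell 1=Y, cell 2=U, cell 3=W, cell 4=Z, cell 5=X, cell 6=V

cell 3 must be W (only option left). So cell 1, cell 2, cell 4, cell 5 can't be W.
That leaves cell 4 = Z. Remove Z from cell 6.
That leaves cell 6 = V. Eliminate V elsewhere: cell 2.
cell 2's domain is down to {U}, so cell 2 = U. Remove U from cell 1, cell 5.
cell 5 has just one choice, so cell 5 = X. Strike X from cell 1.
cell 1's domain is down to {Y}, so cell 1 = Y.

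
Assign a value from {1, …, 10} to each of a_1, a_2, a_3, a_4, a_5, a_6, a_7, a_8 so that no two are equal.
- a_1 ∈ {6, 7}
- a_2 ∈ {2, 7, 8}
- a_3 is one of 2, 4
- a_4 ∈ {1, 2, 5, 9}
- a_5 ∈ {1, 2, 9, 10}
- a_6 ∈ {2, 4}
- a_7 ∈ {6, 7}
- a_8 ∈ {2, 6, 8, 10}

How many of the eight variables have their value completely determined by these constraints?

The 2 variables a_1 and a_7 are confined to {6, 7}, which locks those values in; drop them from a_2, a_8.
a_3 and a_6 between them cover only {2, 4} — a naked pair. Remove those values from a_2, a_4, a_5, a_8.
a_2's domain is down to {8}, so a_2 = 8. Remove 8 from a_8.
a_8 must be 10 (only option left). Strike 10 from a_5.
Determined: a_2=8, a_8=10. The other variables each still have more than one consistent value. That makes 2.

2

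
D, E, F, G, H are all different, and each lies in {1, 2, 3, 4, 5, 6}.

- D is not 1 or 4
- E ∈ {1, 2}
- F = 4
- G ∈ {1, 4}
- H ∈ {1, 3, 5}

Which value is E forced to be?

F must be 4 (only option left). Remove 4 from G.
G must be 1 (only option left). So E, H can't be 1.
So E = 2.

2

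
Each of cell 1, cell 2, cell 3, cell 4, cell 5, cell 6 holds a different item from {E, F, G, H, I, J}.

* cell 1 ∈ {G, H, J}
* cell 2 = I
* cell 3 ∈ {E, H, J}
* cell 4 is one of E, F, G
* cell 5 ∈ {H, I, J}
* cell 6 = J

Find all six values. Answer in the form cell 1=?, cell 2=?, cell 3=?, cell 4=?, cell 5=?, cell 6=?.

cell 2 must be I (only option left). Eliminate I elsewhere: cell 5.
That leaves cell 6 = J. Strike J from cell 1, cell 3, cell 5.
That leaves cell 5 = H. Strike H from cell 1, cell 3.
cell 1's domain is down to {G}, so cell 1 = G. Remove G from cell 4.
That leaves cell 3 = E. Remove E from cell 4.
cell 4's domain is down to {F}, so cell 4 = F.

cell 1=G, cell 2=I, cell 3=E, cell 4=F, cell 5=H, cell 6=J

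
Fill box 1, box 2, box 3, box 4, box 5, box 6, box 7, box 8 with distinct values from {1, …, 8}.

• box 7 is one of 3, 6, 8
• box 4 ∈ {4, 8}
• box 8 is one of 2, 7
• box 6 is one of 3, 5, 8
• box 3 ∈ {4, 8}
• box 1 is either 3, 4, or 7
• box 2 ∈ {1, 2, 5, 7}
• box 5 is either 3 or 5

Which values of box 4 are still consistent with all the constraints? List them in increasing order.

The 8 variables draw from only 8 values {1, 2, 3, 4, 5, 6, 7, 8}, so each is used; only box 2 can be 1, hence box 2 = 1.
Among the 7 still-open variables, 2 fits only box 8 (and all 7 values in {2, 3, 4, 5, 6, 7, 8} must be used), so box 8 = 2.
The 6 still-open variables draw from only 6 values {3, 4, 5, 6, 7, 8}, so each is used; only box 7 can be 6, hence box 7 = 6.
Among the 5 still-open variables, 7 fits only box 1 (and all 5 values in {3, 4, 5, 7, 8} must be used), so box 1 = 7.
box 3 and box 4 share exactly the 2 values {4, 8}; by pigeonhole those values go to them, so strike 4, 8 from box 6.
No further eliminations apply; box 4 can still be any of 4, 8.

4, 8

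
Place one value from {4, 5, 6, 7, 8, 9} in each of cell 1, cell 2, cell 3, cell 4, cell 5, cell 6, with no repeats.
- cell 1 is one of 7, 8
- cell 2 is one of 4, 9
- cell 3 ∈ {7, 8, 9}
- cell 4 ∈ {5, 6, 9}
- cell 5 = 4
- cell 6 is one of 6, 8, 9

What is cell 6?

cell 5 has just one choice, so cell 5 = 4. So cell 2 can't be 4.
cell 2 must be 9 (only option left). Eliminate 9 elsewhere: cell 3, cell 4, cell 6.
The 4 still-open variables draw from only 4 values {5, 6, 7, 8}, so each is used; only cell 4 can be 5, hence cell 4 = 5.
The 3 still-open variables together cover exactly {6, 7, 8} — 3 values for 3 variables — and 6 appears only in cell 6's list, so cell 6 = 6.

6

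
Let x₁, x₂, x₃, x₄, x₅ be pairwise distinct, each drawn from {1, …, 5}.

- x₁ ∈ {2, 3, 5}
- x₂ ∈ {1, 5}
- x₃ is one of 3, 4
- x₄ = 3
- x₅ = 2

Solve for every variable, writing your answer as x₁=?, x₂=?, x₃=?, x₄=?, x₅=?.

x₁=5, x₂=1, x₃=4, x₄=3, x₅=2

x₄ has just one choice, so x₄ = 3. Strike 3 from x₁, x₃.
x₅ has just one choice, so x₅ = 2. So x₁ can't be 2.
x₁ has just one choice, so x₁ = 5. Remove 5 from x₂.
x₂'s domain is down to {1}, so x₂ = 1.
x₃ has just one choice, so x₃ = 4.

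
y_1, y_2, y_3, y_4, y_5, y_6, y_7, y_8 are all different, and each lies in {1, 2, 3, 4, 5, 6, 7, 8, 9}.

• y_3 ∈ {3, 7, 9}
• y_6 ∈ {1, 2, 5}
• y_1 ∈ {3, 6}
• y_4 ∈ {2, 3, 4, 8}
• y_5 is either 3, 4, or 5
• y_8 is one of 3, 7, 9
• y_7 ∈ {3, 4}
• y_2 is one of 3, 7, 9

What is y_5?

5

y_2, y_3, y_8 between them cover only {3, 7, 9} — a naked triple. Remove those values from y_1, y_4, y_5, y_7.
y_1 has just one choice, so y_1 = 6.
That leaves y_7 = 4. So y_4, y_5 can't be 4.
So y_5 = 5.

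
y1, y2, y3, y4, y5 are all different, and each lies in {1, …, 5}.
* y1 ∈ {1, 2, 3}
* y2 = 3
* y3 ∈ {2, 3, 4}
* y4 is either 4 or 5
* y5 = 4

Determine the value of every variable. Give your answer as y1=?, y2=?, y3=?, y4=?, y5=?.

y1=1, y2=3, y3=2, y4=5, y5=4

y2 must be 3 (only option left). Eliminate 3 elsewhere: y1, y3.
y5 has just one choice, so y5 = 4. Remove 4 from y3, y4.
y3 has just one choice, so y3 = 2. Eliminate 2 elsewhere: y1.
That leaves y4 = 5.
y1 must be 1 (only option left).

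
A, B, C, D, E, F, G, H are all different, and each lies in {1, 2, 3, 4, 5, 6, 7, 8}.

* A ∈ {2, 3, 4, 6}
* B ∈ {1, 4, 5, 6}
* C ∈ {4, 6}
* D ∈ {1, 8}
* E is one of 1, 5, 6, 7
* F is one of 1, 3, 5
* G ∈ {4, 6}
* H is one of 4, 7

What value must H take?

7

Among the 8 variables, 2 fits only A (and all 8 values in {1, 2, 3, 4, 5, 6, 7, 8} must be used), so A = 2.
Among the 7 still-open variables, 3 fits only F (and all 7 values in {1, 3, 4, 5, 6, 7, 8} must be used), so F = 3.
The 6 still-open variables together cover exactly {1, 4, 5, 6, 7, 8} — 6 values for 6 variables — and 8 appears only in D's list, so D = 8.
C and G between them cover only {4, 6} — a naked pair. Remove those values from B, E, H.
So H = 7.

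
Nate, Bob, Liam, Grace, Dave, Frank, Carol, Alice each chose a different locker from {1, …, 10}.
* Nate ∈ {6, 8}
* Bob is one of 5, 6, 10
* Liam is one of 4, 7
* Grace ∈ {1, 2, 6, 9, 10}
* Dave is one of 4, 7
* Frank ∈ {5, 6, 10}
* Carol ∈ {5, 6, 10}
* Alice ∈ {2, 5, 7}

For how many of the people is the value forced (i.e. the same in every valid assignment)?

Liam and Dave between them cover only {4, 7} — a naked pair. Remove those values from Alice.
Bob, Frank, Carol between them cover only {5, 6, 10} — a naked triple. Remove those values from Nate, Grace, Alice.
That leaves Nate = 8.
Alice's domain is down to {2}, so Alice = 2. Strike 2 from Grace.
Determined: Nate=8, Alice=2. The other people each still have more than one consistent value. That makes 2.

2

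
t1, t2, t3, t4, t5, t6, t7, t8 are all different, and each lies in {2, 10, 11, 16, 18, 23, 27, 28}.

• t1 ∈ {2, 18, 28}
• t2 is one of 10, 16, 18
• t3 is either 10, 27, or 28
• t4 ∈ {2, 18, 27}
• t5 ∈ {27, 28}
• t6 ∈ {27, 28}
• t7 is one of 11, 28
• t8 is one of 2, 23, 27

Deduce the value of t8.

23

The 8 variables together cover exactly {2, 10, 11, 16, 18, 23, 27, 28} — 8 values for 8 variables — and 11 appears only in t7's list, so t7 = 11.
The 7 still-open variables together cover exactly {2, 10, 16, 18, 23, 27, 28} — 7 values for 7 variables — and 16 appears only in t2's list, so t2 = 16.
The 6 still-open variables draw from only 6 values {2, 10, 18, 23, 27, 28}, so each is used; only t3 can be 10, hence t3 = 10.
Among the 5 still-open variables, 23 fits only t8 (and all 5 values in {2, 18, 23, 27, 28} must be used), so t8 = 23.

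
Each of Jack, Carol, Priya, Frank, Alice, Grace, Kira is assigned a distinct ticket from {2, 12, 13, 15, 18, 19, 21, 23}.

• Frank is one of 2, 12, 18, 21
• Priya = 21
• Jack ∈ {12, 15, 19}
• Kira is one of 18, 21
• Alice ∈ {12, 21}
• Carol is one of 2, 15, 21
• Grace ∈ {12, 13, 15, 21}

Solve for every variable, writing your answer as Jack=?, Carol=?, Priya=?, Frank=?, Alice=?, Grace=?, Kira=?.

Priya must be 21 (only option left). Remove 21 from Carol, Frank, Alice, Grace, Kira.
Alice must be 12 (only option left). So Jack, Frank, Grace can't be 12.
Kira's domain is down to {18}, so Kira = 18. Strike 18 from Frank.
Frank must be 2 (only option left). Eliminate 2 elsewhere: Carol.
Carol has just one choice, so Carol = 15. So Jack, Grace can't be 15.
Grace has just one choice, so Grace = 13.
Jack has just one choice, so Jack = 19.

Jack=19, Carol=15, Priya=21, Frank=2, Alice=12, Grace=13, Kira=18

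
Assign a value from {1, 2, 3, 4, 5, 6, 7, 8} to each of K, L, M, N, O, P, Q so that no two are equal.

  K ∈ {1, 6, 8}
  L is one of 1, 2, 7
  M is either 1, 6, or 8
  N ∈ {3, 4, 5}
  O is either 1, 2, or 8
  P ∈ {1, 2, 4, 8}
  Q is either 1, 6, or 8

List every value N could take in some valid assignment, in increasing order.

K, M, Q share exactly the 3 values {1, 6, 8}; by pigeonhole those values go to them, so strike 1, 6, 8 from L, O, P.
O must be 2 (only option left). Strike 2 from L, P.
P's domain is down to {4}, so P = 4. Remove 4 from N.
L's domain is down to {7}, so L = 7.
No further eliminations apply; N can still be any of 3, 5.

3, 5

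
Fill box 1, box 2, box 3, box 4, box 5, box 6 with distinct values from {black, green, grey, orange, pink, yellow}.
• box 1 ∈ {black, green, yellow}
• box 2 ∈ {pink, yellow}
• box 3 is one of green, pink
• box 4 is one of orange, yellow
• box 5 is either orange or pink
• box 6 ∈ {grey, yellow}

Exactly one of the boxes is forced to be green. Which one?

The 6 variables draw from only 6 values {black, green, grey, orange, pink, yellow}, so each is used; only box 1 can be black, hence box 1 = black.
The 5 still-open variables draw from only 5 values {green, grey, orange, pink, yellow}, so each is used; only box 3 can be green, hence box 3 = green.

box 3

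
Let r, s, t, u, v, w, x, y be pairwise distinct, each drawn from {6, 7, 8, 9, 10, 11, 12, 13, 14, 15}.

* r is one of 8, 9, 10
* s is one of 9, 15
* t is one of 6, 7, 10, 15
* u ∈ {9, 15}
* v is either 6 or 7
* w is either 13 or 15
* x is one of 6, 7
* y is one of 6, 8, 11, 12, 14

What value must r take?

8

The 2 variables s and u are confined to {9, 15}, which locks those values in; drop them from r, t, w.
That leaves w = 13.
The 2 variables v and x are confined to {6, 7}, which locks those values in; drop them from t, y.
t's domain is down to {10}, so t = 10. Remove 10 from r.
So r = 8.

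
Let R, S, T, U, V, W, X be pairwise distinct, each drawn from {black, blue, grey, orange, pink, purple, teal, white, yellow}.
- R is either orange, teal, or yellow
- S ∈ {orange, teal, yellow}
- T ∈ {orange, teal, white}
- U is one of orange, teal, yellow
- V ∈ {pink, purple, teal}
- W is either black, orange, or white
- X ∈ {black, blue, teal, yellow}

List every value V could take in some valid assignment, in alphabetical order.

The 3 variables R, S, U are confined to {orange, teal, yellow}, which locks those values in; drop them from T, V, W, X.
T must be white (only option left). So W can't be white.
W has just one choice, so W = black. So X can't be black.
That leaves X = blue.
No further eliminations apply; V can still be any of pink, purple.

pink, purple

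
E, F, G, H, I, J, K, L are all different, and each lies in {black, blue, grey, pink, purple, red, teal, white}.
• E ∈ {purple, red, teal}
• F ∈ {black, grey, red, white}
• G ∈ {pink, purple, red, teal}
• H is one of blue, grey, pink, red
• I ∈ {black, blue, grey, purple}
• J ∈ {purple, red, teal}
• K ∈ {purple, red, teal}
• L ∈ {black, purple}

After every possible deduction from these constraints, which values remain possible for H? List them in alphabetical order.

The 8 variables together cover exactly {black, blue, grey, pink, purple, red, teal, white} — 8 values for 8 variables — and white appears only in F's list, so F = white.
E, J, K between them cover only {purple, red, teal} — a naked triple. Remove those values from G, H, I, L.
G's domain is down to {pink}, so G = pink. Eliminate pink elsewhere: H.
L has just one choice, so L = black. Eliminate black elsewhere: I.
No further eliminations apply; H can still be any of blue, grey.

blue, grey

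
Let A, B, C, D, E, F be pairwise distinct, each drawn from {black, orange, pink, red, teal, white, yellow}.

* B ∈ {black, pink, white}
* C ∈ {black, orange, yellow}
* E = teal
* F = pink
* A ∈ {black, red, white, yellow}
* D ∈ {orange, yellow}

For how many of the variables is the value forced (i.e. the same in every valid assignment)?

2

E must be teal (only option left).
F must be pink (only option left). Remove pink from B.
Determined: E=teal, F=pink. The other variables each still have more than one consistent value. That makes 2.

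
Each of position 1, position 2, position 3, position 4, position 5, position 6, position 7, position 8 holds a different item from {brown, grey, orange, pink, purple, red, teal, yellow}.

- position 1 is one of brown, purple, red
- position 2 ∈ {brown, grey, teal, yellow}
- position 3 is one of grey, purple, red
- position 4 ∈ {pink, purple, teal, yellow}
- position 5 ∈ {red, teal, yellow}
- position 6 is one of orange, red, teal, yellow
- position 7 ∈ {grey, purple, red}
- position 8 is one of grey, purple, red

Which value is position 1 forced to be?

brown

Among the 8 variables, orange fits only position 6 (and all 8 values in {brown, grey, orange, pink, purple, red, teal, yellow} must be used), so position 6 = orange.
The 7 still-open variables together cover exactly {brown, grey, pink, purple, red, teal, yellow} — 7 values for 7 variables — and pink appears only in position 4's list, so position 4 = pink.
position 3, position 7, position 8 share exactly the 3 values {grey, purple, red}; by pigeonhole those values go to them, so strike grey, purple, red from position 1, position 2, position 5.
So position 1 = brown.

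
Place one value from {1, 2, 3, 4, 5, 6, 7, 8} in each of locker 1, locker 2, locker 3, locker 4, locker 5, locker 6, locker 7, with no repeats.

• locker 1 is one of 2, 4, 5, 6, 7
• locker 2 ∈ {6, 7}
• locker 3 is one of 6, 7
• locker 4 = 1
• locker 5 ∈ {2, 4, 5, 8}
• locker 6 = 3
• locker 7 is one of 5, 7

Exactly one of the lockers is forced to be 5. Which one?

locker 4 must be 1 (only option left).
locker 6 has just one choice, so locker 6 = 3.
The 2 variables locker 2 and locker 3 are confined to {6, 7}, which locks those values in; drop them from locker 1, locker 7.
So 5 goes to locker 7.

locker 7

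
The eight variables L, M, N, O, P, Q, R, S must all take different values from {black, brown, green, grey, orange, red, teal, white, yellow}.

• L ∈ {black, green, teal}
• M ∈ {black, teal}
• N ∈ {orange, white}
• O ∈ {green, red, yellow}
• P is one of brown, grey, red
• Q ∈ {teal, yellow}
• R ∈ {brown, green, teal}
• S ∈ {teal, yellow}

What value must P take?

grey

Q and S share exactly the 2 values {teal, yellow}; by pigeonhole those values go to them, so strike teal, yellow from L, M, O, R.
M has just one choice, so M = black. Remove black from L.
That leaves L = green. Strike green from O, R.
That leaves O = red. Remove red from P.
That leaves R = brown. Eliminate brown elsewhere: P.
So P = grey.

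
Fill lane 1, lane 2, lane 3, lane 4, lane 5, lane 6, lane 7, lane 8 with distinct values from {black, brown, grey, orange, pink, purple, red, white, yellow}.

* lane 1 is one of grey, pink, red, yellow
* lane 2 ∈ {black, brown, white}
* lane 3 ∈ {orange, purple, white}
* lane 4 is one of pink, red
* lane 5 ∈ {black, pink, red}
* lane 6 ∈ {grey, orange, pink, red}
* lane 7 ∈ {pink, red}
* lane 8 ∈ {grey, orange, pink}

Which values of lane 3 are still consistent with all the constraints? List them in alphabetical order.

lane 4 and lane 7 share exactly the 2 values {pink, red}; by pigeonhole those values go to them, so strike pink, red from lane 1, lane 5, lane 6, lane 8.
lane 5 must be black (only option left). So lane 2 can't be black.
The 2 variables lane 6 and lane 8 are confined to {grey, orange}, which locks those values in; drop them from lane 1, lane 3.
lane 1's domain is down to {yellow}, so lane 1 = yellow.
No further eliminations apply; lane 3 can still be any of purple, white.

purple, white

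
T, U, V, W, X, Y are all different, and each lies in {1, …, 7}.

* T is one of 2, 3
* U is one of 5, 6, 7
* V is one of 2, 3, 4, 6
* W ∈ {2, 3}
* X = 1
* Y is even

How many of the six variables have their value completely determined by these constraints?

X has just one choice, so X = 1.
The 2 variables T and W are confined to {2, 3}, which locks those values in; drop them from V, Y.
The 2 variables V and Y are confined to {4, 6}, which locks those values in; drop them from U.
Determined: X=1. The other variables each still have more than one consistent value. That makes 1.

1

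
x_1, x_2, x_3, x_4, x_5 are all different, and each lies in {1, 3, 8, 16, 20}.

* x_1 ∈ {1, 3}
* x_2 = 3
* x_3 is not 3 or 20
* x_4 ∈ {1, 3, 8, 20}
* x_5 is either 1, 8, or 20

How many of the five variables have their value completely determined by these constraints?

x_2's domain is down to {3}, so x_2 = 3. Eliminate 3 elsewhere: x_1, x_4.
x_1's domain is down to {1}, so x_1 = 1. Eliminate 1 elsewhere: x_3, x_4, x_5.
Among the 3 still-open variables, 16 fits only x_3 (and all 3 values in {8, 16, 20} must be used), so x_3 = 16.
Determined: x_1=1, x_2=3, x_3=16. The other variables each still have more than one consistent value. That makes 3.

3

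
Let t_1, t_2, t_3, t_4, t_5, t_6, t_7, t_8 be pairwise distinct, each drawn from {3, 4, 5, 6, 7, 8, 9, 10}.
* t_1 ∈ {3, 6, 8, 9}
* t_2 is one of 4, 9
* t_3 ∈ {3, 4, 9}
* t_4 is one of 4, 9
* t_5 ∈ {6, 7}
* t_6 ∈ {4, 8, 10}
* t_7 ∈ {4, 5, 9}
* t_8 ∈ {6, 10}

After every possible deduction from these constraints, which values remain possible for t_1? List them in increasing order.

6, 8

Among the 8 variables, 5 fits only t_7 (and all 8 values in {3, 4, 5, 6, 7, 8, 9, 10} must be used), so t_7 = 5.
Among the 7 still-open variables, 7 fits only t_5 (and all 7 values in {3, 4, 6, 7, 8, 9, 10} must be used), so t_5 = 7.
The 2 variables t_2 and t_4 are confined to {4, 9}, which locks those values in; drop them from t_1, t_3, t_6.
t_3 has just one choice, so t_3 = 3. So t_1 can't be 3.
No further eliminations apply; t_1 can still be any of 6, 8.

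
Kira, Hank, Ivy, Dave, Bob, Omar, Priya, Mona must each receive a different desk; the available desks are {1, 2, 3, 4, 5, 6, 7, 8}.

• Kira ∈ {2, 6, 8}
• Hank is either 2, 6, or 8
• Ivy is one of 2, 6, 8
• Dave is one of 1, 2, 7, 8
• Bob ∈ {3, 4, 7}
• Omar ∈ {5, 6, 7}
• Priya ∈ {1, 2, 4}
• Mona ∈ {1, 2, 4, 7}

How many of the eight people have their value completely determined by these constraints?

The 8 variables together cover exactly {1, 2, 3, 4, 5, 6, 7, 8} — 8 values for 8 variables — and 3 appears only in Bob's list, so Bob = 3.
The 7 still-open variables together cover exactly {1, 2, 4, 5, 6, 7, 8} — 7 values for 7 variables — and 5 appears only in Omar's list, so Omar = 5.
The 3 variables Kira, Hank, Ivy are confined to {2, 6, 8}, which locks those values in; drop them from Dave, Priya, Mona.
Determined: Bob=3, Omar=5. The other people each still have more than one consistent value. That makes 2.

2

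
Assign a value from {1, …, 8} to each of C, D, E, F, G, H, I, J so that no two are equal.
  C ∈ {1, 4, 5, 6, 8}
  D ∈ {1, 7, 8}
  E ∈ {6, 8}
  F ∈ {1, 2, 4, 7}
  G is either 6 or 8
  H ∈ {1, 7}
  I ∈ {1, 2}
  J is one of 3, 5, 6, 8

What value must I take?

The 8 variables draw from only 8 values {1, 2, 3, 4, 5, 6, 7, 8}, so each is used; only J can be 3, hence J = 3.
The 7 still-open variables draw from only 7 values {1, 2, 4, 5, 6, 7, 8}, so each is used; only C can be 5, hence C = 5.
Among the 6 still-open variables, 4 fits only F (and all 6 values in {1, 2, 4, 6, 7, 8} must be used), so F = 4.
The 5 still-open variables together cover exactly {1, 2, 6, 7, 8} — 5 values for 5 variables — and 2 appears only in I's list, so I = 2.

2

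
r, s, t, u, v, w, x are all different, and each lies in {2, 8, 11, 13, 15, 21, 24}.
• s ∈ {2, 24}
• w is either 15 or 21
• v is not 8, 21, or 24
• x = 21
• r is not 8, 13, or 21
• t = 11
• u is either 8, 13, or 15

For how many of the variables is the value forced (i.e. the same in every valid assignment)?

5

t must be 11 (only option left). Strike 11 from r, v.
That leaves x = 21. Eliminate 21 elsewhere: w.
w must be 15 (only option left). So r, u, v can't be 15.
Among the 4 still-open variables, 8 fits only u (and all 4 values in {2, 8, 13, 24} must be used), so u = 8.
The 3 still-open variables together cover exactly {2, 13, 24} — 3 values for 3 variables — and 13 appears only in v's list, so v = 13.
Determined: t=11, u=8, v=13, w=15, x=21. The other variables each still have more than one consistent value. That makes 5.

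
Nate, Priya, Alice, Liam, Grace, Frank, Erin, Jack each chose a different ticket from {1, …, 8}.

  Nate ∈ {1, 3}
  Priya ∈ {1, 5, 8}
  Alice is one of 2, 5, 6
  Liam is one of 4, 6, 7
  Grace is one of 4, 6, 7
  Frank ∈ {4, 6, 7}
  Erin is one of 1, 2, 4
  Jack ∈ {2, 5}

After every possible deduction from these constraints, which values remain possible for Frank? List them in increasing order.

Among the 8 variables, 3 fits only Nate (and all 8 values in {1, 2, 3, 4, 5, 6, 7, 8} must be used), so Nate = 3.
Among the 7 still-open variables, 8 fits only Priya (and all 7 values in {1, 2, 4, 5, 6, 7, 8} must be used), so Priya = 8.
Among the 6 still-open variables, 1 fits only Erin (and all 6 values in {1, 2, 4, 5, 6, 7} must be used), so Erin = 1.
The 3 variables Liam, Grace, Frank are confined to {4, 6, 7}, which locks those values in; drop them from Alice.
No further eliminations apply; Frank can still be any of 4, 6, 7.

4, 6, 7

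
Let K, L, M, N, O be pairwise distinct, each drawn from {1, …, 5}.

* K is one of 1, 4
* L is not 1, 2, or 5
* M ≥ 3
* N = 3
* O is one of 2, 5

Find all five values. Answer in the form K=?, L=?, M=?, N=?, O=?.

N has just one choice, so N = 3. Eliminate 3 elsewhere: L, M.
L's domain is down to {4}, so L = 4. Remove 4 from K, M.
M must be 5 (only option left). Remove 5 from O.
O has just one choice, so O = 2.
K must be 1 (only option left).

K=1, L=4, M=5, N=3, O=2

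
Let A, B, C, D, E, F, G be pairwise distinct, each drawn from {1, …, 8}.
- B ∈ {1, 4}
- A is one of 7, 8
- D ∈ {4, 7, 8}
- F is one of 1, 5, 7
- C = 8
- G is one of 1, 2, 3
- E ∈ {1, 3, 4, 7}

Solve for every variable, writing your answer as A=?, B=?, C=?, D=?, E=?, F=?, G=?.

C has just one choice, so C = 8. Strike 8 from A, D.
That leaves A = 7. Remove 7 from D, E, F.
That leaves D = 4. Eliminate 4 elsewhere: B, E.
That leaves B = 1. So E, F, G can't be 1.
That leaves E = 3. So G can't be 3.
That leaves F = 5.
That leaves G = 2.

A=7, B=1, C=8, D=4, E=3, F=5, G=2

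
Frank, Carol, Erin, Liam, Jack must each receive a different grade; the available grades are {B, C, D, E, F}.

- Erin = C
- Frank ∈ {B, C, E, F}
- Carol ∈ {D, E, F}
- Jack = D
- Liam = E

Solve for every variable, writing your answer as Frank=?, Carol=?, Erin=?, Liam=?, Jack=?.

Erin has just one choice, so Erin = C. Eliminate C elsewhere: Frank.
That leaves Liam = E. Remove E from Frank, Carol.
Jack's domain is down to {D}, so Jack = D. Strike D from Carol.
Carol has just one choice, so Carol = F. Remove F from Frank.
That leaves Frank = B.

Frank=B, Carol=F, Erin=C, Liam=E, Jack=D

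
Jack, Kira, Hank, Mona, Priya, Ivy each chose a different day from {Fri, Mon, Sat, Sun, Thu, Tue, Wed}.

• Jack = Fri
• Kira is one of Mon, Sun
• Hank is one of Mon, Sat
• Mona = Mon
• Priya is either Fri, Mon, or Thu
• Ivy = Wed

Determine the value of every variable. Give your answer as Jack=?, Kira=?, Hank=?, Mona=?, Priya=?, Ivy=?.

Jack=Fri, Kira=Sun, Hank=Sat, Mona=Mon, Priya=Thu, Ivy=Wed

Jack must be Fri (only option left). So Priya can't be Fri.
That leaves Mona = Mon. Remove Mon from Kira, Hank, Priya.
Priya's domain is down to {Thu}, so Priya = Thu.
Ivy has just one choice, so Ivy = Wed.
Kira has just one choice, so Kira = Sun.
Hank must be Sat (only option left).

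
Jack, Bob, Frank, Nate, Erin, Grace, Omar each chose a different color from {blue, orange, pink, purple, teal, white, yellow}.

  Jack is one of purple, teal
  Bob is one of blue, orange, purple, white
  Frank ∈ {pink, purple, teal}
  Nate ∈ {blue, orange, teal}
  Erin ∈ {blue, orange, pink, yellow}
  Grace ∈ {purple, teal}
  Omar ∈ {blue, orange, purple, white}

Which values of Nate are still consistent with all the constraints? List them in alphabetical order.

Among the 7 variables, yellow fits only Erin (and all 7 values in {blue, orange, pink, purple, teal, white, yellow} must be used), so Erin = yellow.
Among the 6 still-open variables, pink fits only Frank (and all 6 values in {blue, orange, pink, purple, teal, white} must be used), so Frank = pink.
Jack and Grace between them cover only {purple, teal} — a naked pair. Remove those values from Bob, Nate, Omar.
No further eliminations apply; Nate can still be any of blue, orange.

blue, orange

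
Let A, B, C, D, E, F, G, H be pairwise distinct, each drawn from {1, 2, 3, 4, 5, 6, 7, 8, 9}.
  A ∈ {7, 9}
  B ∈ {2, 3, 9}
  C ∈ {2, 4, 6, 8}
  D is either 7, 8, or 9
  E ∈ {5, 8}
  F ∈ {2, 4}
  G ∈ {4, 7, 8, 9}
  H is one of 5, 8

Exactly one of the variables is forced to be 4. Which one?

The 8 variables draw from only 8 values {2, 3, 4, 5, 6, 7, 8, 9}, so each is used; only B can be 3, hence B = 3.
The 7 still-open variables draw from only 7 values {2, 4, 5, 6, 7, 8, 9}, so each is used; only C can be 6, hence C = 6.
Among the 6 still-open variables, 2 fits only F (and all 6 values in {2, 4, 5, 7, 8, 9} must be used), so F = 2.
Among the 5 still-open variables, 4 fits only G (and all 5 values in {4, 5, 7, 8, 9} must be used), so G = 4.

G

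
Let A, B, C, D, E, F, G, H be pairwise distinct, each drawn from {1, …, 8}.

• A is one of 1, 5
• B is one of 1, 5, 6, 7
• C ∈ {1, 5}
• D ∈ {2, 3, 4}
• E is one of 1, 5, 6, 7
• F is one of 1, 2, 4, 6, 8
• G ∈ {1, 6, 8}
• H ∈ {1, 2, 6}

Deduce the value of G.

The 8 variables together cover exactly {1, 2, 3, 4, 5, 6, 7, 8} — 8 values for 8 variables — and 3 appears only in D's list, so D = 3.
The 7 still-open variables draw from only 7 values {1, 2, 4, 5, 6, 7, 8}, so each is used; only F can be 4, hence F = 4.
The 6 still-open variables draw from only 6 values {1, 2, 5, 6, 7, 8}, so each is used; only H can be 2, hence H = 2.
Among the 5 still-open variables, 8 fits only G (and all 5 values in {1, 5, 6, 7, 8} must be used), so G = 8.

8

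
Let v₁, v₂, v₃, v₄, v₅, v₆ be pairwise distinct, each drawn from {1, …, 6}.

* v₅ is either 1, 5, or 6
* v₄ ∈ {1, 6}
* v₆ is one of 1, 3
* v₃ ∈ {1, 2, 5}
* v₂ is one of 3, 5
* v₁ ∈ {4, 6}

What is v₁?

Among the 6 variables, 2 fits only v₃ (and all 6 values in {1, 2, 3, 4, 5, 6} must be used), so v₃ = 2.
The 5 still-open variables together cover exactly {1, 3, 4, 5, 6} — 5 values for 5 variables — and 4 appears only in v₁'s list, so v₁ = 4.

4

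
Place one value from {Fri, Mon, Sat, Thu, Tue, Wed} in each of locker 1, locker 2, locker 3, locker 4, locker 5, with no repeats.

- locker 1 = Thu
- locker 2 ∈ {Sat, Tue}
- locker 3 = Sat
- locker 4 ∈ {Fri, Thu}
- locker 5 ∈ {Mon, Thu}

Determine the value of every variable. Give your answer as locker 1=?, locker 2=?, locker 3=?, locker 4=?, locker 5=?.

locker 1=Thu, locker 2=Tue, locker 3=Sat, locker 4=Fri, locker 5=Mon

locker 1's domain is down to {Thu}, so locker 1 = Thu. Strike Thu from locker 4, locker 5.
That leaves locker 3 = Sat. So locker 2 can't be Sat.
That leaves locker 4 = Fri.
locker 5 must be Mon (only option left).
locker 2 must be Tue (only option left).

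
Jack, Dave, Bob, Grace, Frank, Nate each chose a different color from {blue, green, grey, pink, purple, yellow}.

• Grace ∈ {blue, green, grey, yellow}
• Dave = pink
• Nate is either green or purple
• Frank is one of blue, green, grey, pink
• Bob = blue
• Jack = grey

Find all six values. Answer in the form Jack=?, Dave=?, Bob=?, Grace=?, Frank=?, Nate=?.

Jack=grey, Dave=pink, Bob=blue, Grace=yellow, Frank=green, Nate=purple

Jack's domain is down to {grey}, so Jack = grey. So Grace, Frank can't be grey.
That leaves Dave = pink. Strike pink from Frank.
Bob must be blue (only option left). Remove blue from Grace, Frank.
Frank's domain is down to {green}, so Frank = green. Strike green from Grace, Nate.
Nate's domain is down to {purple}, so Nate = purple.
That leaves Grace = yellow.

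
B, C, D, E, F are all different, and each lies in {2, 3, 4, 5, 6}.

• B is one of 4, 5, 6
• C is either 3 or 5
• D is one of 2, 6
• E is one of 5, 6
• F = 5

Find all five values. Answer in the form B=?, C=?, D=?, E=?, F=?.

F must be 5 (only option left). So B, C, E can't be 5.
C must be 3 (only option left).
That leaves E = 6. Eliminate 6 elsewhere: B, D.
That leaves B = 4.
D must be 2 (only option left).

B=4, C=3, D=2, E=6, F=5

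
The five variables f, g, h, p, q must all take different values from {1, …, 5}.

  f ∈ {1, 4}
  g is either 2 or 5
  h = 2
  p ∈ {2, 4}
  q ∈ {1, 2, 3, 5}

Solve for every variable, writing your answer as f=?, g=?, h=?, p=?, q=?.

f=1, g=5, h=2, p=4, q=3

h's domain is down to {2}, so h = 2. So g, p, q can't be 2.
p has just one choice, so p = 4. So f can't be 4.
That leaves f = 1. Remove 1 from q.
g's domain is down to {5}, so g = 5. Remove 5 from q.
q has just one choice, so q = 3.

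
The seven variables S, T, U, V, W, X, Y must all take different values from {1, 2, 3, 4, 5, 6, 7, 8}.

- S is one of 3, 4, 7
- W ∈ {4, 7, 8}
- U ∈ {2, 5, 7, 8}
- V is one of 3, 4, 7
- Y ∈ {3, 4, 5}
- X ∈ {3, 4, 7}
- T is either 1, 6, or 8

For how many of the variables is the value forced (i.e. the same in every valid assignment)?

3

S, V, X share exactly the 3 values {3, 4, 7}; by pigeonhole those values go to them, so strike 3, 4, 7 from U, W, Y.
W's domain is down to {8}, so W = 8. Remove 8 from T, U.
Y's domain is down to {5}, so Y = 5. Eliminate 5 elsewhere: U.
U has just one choice, so U = 2.
Determined: U=2, W=8, Y=5. The other variables each still have more than one consistent value. That makes 3.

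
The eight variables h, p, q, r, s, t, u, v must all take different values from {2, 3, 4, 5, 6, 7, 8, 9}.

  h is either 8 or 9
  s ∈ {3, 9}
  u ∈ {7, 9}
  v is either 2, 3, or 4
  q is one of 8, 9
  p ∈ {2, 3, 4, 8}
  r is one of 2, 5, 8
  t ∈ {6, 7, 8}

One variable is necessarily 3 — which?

s

The 8 variables together cover exactly {2, 3, 4, 5, 6, 7, 8, 9} — 8 values for 8 variables — and 5 appears only in r's list, so r = 5.
Among the 7 still-open variables, 6 fits only t (and all 7 values in {2, 3, 4, 6, 7, 8, 9} must be used), so t = 6.
The 6 still-open variables together cover exactly {2, 3, 4, 7, 8, 9} — 6 values for 6 variables — and 7 appears only in u's list, so u = 7.
h and q between them cover only {8, 9} — a naked pair. Remove those values from p, s.
So 3 goes to s.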